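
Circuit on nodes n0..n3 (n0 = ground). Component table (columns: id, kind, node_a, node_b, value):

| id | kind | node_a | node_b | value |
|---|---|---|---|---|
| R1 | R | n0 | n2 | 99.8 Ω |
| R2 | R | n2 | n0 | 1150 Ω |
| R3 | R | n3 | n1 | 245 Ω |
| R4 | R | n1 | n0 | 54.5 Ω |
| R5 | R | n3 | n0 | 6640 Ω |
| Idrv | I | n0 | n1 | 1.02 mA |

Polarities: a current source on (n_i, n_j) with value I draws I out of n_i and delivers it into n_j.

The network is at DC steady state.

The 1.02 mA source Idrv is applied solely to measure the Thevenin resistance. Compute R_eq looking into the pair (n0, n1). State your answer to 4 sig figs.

Apply KCL at each of the 3 non-ground nodes and solve the resulting linear system.
Node n1: branches {R3, R4, Idrv} → V_1 = 0.05515
Node n2: branches {R1, R2} → V_2 = 0.000
Node n3: branches {R3, R5} → V_3 = 0.05319

R_eq = 54.07 Ω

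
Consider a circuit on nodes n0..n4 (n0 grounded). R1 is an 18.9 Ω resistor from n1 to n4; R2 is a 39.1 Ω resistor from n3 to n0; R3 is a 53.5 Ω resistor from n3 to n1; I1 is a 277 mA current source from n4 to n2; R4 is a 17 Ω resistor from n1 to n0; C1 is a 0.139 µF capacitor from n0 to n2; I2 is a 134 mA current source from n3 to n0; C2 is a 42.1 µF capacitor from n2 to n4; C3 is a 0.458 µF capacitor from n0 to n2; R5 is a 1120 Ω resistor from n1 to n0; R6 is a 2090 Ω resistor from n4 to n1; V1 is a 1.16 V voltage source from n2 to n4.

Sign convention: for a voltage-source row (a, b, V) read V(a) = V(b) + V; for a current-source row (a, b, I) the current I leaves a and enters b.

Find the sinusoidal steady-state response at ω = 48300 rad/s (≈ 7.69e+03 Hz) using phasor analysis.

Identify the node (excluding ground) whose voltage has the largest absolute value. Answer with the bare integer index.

Element admittances at ω=48300 rad/s:
  Y(R1) = 0.05291+0.000j S between n1,n4
  Y(R2) = 0.02558+0.000j S between n3,n0
  Y(R3) = 0.01869+0.000j S between n3,n1
  I1: injects 0.277 A into n2 (from n4)
  Y(R4) = 0.05882+0.000j S between n1,n0
  Y(C1) = 0.000+0.006714j S between n0,n2
  I2: injects 0.134 A into n0 (from n3)
  Y(C2) = 0.000+2.033j S between n2,n4
  Y(C3) = 0.000+0.02212j S between n0,n2
  Y(R5) = 0.0008929+0.000j S between n1,n0
  Y(R6) = 0.0004785+0.000j S between n4,n1
  V1: constraint V(n2)−V(n4) = 1.16
Assemble and solve the 5×5 MNA system:
  V(n1)=-0.8754-0.07694j  V(n2)=0.1882-0.1786j  V(n3)=-3.397-0.03249j  V(n4)=-0.9718-0.1786j
  i(V1)=0.2719-2.364j

3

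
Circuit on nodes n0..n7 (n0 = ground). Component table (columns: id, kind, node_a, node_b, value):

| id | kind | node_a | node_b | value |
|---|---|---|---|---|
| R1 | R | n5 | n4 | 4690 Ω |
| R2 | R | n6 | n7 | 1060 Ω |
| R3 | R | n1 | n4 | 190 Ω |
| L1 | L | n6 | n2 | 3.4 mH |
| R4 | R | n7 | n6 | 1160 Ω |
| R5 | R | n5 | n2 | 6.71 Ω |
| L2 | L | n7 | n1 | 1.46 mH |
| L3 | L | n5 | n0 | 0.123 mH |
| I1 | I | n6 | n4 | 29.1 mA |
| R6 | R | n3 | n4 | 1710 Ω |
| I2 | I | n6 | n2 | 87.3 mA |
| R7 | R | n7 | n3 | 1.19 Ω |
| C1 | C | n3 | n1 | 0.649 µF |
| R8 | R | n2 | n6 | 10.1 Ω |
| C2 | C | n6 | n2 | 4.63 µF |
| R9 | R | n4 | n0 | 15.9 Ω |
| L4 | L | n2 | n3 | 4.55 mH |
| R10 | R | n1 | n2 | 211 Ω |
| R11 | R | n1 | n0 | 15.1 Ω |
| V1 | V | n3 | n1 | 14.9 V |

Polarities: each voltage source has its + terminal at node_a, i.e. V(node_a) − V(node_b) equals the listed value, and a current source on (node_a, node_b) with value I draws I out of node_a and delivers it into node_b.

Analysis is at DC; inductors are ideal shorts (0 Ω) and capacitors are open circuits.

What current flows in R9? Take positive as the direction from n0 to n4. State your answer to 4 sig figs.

Apply KCL at each of the 7 non-ground nodes and solve the resulting linear system.
Node n1: branches {R3, L2, C1, R10, R11, V1} → V_1 = -10.22
Node n2: branches {L1, R5, I2, R8, C2, L4, R10} → V_2 = 4.677
Node n3: branches {R6, R7, C1, L4, V1} → V_3 = 4.677
Node n4: branches {R1, R3, I1, R6, R9} → V_4 = -0.3186
Node n5: branches {R1, R5, L3} → V_5 = 0.000
Node n6: branches {R2, L1, R4, I1, I2, R8, C2} → V_6 = 4.677
Node n7: branches {R2, R4, L2, R7} → V_7 = -10.22
Source currents: i(L1)=-0.1433, i(L2)=12.55, i(L3)=0.6970, i(L4)=-0.8237, i(V1)=-13.35

0.02004 A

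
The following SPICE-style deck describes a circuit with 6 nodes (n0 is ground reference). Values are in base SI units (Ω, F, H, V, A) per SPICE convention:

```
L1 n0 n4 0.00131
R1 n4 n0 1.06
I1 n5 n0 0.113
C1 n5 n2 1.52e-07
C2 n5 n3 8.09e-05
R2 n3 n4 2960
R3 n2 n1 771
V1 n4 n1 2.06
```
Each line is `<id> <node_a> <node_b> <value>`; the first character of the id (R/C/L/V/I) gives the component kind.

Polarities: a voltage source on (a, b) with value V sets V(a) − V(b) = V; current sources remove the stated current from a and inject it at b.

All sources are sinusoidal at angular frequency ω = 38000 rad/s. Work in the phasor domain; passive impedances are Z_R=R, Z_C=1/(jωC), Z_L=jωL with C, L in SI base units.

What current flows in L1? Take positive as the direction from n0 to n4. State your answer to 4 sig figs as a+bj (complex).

MNA unknowns: 5 node voltages V₁..V_5 plus 1 source current (V1)
L1: Y=0.000-0.02009j on G[0,4]
R1: Y=0.9434+0.000j on G[4,0]
I1: z[5]−=0.113, z[0]+=0.113
C1: Y=0.000+0.005776j on G[5,2]
C2: Y=0.000+3.074j on G[5,3]
R2: Y=0.0003378+0.000j on G[3,4]
R3: Y=0.001297+0.000j on G[2,1]
V1: row V4−V1=2.06, i_V1 at 4,1
solve → V1=-2.180-0.002549j, V2=-70.73-3.182j, V3=-71.44+12.20j, V4=-0.1197-0.002549j, V5=-71.44+12.21j
aux → i_V1=0.08891+0.004123j

5.121e-05-0.002405j A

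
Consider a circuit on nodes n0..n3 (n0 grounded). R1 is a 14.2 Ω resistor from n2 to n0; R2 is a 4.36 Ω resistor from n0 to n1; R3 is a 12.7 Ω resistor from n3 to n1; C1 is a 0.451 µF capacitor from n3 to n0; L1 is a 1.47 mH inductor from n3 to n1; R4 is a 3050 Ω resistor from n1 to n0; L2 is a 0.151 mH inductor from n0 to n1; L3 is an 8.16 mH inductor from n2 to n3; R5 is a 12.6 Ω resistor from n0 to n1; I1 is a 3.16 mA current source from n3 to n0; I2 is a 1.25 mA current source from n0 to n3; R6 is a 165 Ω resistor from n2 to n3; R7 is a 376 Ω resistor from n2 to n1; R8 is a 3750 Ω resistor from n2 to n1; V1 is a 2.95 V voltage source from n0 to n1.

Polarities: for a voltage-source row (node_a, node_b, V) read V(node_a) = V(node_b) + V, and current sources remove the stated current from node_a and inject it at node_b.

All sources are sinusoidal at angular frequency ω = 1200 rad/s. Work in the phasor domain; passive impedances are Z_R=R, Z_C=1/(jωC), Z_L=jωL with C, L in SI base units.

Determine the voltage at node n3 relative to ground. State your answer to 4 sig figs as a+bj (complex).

Element admittances at ω=1200 rad/s:
  Y(R1) = 0.07042+0.000j S between n2,n0
  Y(R2) = 0.2294+0.000j S between n0,n1
  Y(R3) = 0.07874+0.000j S between n3,n1
  Y(C1) = 0.000+0.0005412j S between n3,n0
  Y(L1) = 0.000-0.5669j S between n3,n1
  Y(R4) = 0.0003279+0.000j S between n1,n0
  Y(L2) = 0.000-5.519j S between n0,n1
  Y(L3) = 0.000-0.1021j S between n2,n3
  Y(R5) = 0.07937+0.000j S between n0,n1
  I1: injects 0.00316 A into n0 (from n3)
  I2: injects 0.00125 A into n3 (from n0)
  Y(R6) = 0.006061+0.000j S between n2,n3
  Y(R7) = 0.002660+0.000j S between n2,n1
  Y(R8) = 0.0002667+0.000j S between n2,n1
  V1: constraint V(n0)−V(n1) = 2.95
Assemble and solve the 4×4 MNA system:
  V(n1)=-2.950+0.000j  V(n2)=-1.758+1.301j  V(n3)=-2.759+0.1825j
  i(V1)=-1.034+16.37j

-2.759+0.1825j V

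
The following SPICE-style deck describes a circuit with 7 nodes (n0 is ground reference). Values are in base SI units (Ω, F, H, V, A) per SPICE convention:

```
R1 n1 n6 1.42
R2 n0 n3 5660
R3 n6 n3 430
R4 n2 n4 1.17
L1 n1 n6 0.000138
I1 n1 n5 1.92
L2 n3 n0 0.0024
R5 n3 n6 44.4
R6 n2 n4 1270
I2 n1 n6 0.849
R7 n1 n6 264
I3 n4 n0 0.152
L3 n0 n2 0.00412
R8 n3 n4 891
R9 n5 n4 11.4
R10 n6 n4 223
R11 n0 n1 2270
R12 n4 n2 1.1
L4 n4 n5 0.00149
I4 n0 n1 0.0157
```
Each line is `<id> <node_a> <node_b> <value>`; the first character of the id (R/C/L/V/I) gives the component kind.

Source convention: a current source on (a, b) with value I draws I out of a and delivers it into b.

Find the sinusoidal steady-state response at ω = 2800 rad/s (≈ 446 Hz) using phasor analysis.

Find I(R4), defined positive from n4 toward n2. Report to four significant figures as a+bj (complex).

0.7096-0.06505j A

Apply KCL at each of the 6 non-ground nodes and solve the resulting linear system.
Node n1: branches {R1, L1, I1, I2, R7, R11, I4} → V_1 = -64.65-7.251j
Node n2: branches {R4, R6, L3, R12} → V_2 = 1.549+16.90j
Node n3: branches {R2, R3, L2, R5, R8} → V_3 = -0.9365-10.57j
Node n4: branches {R4, R6, I3, R8, R9, R10, R12, L4} → V_4 = 2.380+16.82j
Node n5: branches {I1, R9, L4} → V_5 = 4.965+23.89j
Node n6: branches {R1, R3, L1, R5, I2, R7, R10} → V_6 = -64.38-6.271j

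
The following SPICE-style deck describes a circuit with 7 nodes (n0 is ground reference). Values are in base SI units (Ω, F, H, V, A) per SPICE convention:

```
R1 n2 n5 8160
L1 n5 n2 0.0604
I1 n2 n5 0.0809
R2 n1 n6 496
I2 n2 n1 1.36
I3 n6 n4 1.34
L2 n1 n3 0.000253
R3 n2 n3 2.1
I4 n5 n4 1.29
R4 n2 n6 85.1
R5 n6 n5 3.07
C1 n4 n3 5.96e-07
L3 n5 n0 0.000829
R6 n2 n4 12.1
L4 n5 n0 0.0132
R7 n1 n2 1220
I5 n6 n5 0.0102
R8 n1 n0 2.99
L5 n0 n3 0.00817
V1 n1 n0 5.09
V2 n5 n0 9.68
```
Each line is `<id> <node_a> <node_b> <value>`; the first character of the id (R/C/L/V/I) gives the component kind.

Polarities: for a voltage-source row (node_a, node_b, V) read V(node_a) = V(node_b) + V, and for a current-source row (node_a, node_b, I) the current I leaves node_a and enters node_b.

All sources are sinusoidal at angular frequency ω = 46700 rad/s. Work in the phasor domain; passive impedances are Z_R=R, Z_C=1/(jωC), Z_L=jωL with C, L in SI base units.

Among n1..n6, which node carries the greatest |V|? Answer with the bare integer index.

4

Element admittances at ω=46700 rad/s:
  Y(R1) = 0.0001225+0.000j S between n2,n5
  Y(L1) = 0.000-0.0003545j S between n5,n2
  I1: injects 0.0809 A into n5 (from n2)
  Y(R2) = 0.002016+0.000j S between n1,n6
  I2: injects 1.36 A into n1 (from n2)
  I3: injects 1.34 A into n4 (from n6)
  Y(L2) = 0.000-0.08464j S between n1,n3
  Y(R3) = 0.4762+0.000j S between n2,n3
  I4: injects 1.29 A into n4 (from n5)
  Y(R4) = 0.01175+0.000j S between n2,n6
  Y(R5) = 0.3257+0.000j S between n6,n5
  Y(C1) = 0.000+0.02783j S between n4,n3
  Y(L3) = 0.000-0.02583j S between n5,n0
  Y(R6) = 0.08264+0.000j S between n2,n4
  Y(L4) = 0.000-0.001622j S between n5,n0
  Y(R7) = 0.0008197+0.000j S between n1,n2
  I5: injects 0.0102 A into n5 (from n6)
  Y(R8) = 0.3344+0.000j S between n1,n0
  Y(L5) = 0.000-0.002621j S between n0,n3
  V1: constraint V(n1)−V(n0) = 5.09
  V2: constraint V(n5)−V(n0) = 9.68
Assemble and solve the 8×8 MNA system:
  V(n1)=5.090+0.000j  V(n2)=8.239+11.19j  V(n3)=6.518+13.20j  V(n4)=36.04+1.247j  V(n5)=9.680+0.000j  V(n6)=5.626+0.3872j
  i(V1)=0.7787-0.1109j  i(V2)=-2.516+0.3938j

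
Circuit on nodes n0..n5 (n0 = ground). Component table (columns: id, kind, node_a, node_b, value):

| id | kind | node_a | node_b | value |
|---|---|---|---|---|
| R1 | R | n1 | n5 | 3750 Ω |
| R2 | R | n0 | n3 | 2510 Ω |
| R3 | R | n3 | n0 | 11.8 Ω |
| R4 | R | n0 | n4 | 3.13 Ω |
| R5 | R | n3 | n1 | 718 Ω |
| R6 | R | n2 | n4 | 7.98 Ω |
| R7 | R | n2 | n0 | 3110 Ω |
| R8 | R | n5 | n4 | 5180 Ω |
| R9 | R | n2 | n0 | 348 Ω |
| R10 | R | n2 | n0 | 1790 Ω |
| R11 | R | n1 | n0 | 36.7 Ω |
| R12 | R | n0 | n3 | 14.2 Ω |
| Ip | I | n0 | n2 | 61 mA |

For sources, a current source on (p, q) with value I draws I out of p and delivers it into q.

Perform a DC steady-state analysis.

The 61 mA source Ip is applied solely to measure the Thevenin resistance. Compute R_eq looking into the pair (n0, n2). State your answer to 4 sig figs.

R_eq = 10.66 Ω

Element admittances at DC:
  Y(R1) = 0.0002667 S between n1,n5
  Y(R2) = 0.0003984 S between n0,n3
  Y(R3) = 0.08475 S between n3,n0
  Y(R4) = 0.3195 S between n0,n4
  Y(R5) = 0.001393 S between n3,n1
  Y(R6) = 0.1253 S between n2,n4
  Y(R7) = 0.0003215 S between n2,n0
  Y(R8) = 0.0001931 S between n5,n4
  Y(R9) = 0.002874 S between n2,n0
  Y(R10) = 0.0005587 S between n2,n0
  Y(R11) = 0.02725 S between n1,n0
  Y(R12) = 0.07042 S between n0,n3
  Ip: injects 0.061 A into n2 (from n0)
Assemble and solve the 5×5 MNA system:
  V(n1)=0.0007139  V(n2)=0.6505  V(n3)=6.335e-06  V(n4)=0.1832  V(n5)=0.07736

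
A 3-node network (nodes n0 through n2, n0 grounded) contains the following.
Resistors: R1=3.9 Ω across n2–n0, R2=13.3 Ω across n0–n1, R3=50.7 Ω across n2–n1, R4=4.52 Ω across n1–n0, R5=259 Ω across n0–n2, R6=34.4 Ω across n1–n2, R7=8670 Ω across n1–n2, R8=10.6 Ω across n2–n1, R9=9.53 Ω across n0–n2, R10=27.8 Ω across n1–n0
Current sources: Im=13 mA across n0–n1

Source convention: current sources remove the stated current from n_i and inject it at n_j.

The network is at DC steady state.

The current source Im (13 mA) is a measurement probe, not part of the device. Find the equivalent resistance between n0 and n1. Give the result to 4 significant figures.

R_eq = 2.297 Ω

Element admittances at DC:
  Y(R1) = 0.2564 S between n2,n0
  Y(R2) = 0.07519 S between n0,n1
  Y(R3) = 0.01972 S between n2,n1
  Y(R4) = 0.2212 S between n1,n0
  Y(R5) = 0.003861 S between n0,n2
  Y(R6) = 0.02907 S between n1,n2
  Y(R7) = 0.0001153 S between n1,n2
  Y(R8) = 0.09434 S between n2,n1
  Y(R9) = 0.1049 S between n0,n2
  Y(R10) = 0.03597 S between n1,n0
  Im: injects 0.013 A into n1 (from n0)
Assemble and solve the 2×2 MNA system:
  V(n1)=0.02987  V(n2)=0.008414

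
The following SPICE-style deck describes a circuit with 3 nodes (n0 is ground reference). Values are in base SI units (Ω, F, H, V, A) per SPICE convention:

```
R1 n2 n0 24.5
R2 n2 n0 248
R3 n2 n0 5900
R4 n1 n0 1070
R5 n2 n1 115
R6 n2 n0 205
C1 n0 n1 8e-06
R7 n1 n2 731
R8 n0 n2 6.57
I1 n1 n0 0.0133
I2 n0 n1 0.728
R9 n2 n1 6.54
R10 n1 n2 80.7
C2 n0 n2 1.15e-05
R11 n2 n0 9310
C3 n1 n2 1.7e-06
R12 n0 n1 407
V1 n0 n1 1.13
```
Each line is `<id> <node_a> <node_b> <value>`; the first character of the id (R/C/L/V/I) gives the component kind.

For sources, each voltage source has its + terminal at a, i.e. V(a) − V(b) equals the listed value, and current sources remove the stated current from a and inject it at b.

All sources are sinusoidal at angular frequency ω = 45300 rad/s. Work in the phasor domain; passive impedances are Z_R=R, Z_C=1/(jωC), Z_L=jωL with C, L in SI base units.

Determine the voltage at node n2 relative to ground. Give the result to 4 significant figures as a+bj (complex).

Element admittances at ω=45300 rad/s:
  Y(R1) = 0.04082+0.000j S between n2,n0
  Y(R2) = 0.004032+0.000j S between n2,n0
  Y(R3) = 0.0001695+0.000j S between n2,n0
  Y(R4) = 0.0009346+0.000j S between n1,n0
  Y(R5) = 0.008696+0.000j S between n2,n1
  Y(R6) = 0.004878+0.000j S between n2,n0
  Y(C1) = 0.000+0.3624j S between n0,n1
  Y(R7) = 0.001368+0.000j S between n1,n2
  Y(R8) = 0.1522+0.000j S between n0,n2
  I1: injects 0.0133 A into n0 (from n1)
  I2: injects 0.728 A into n1 (from n0)
  Y(R9) = 0.1529+0.000j S between n2,n1
  Y(R10) = 0.01239+0.000j S between n1,n2
  Y(C2) = 0.000+0.5210j S between n0,n2
  Y(R11) = 0.0001074+0.000j S between n2,n0
  Y(C3) = 0.000+0.07701j S between n1,n2
  Y(R12) = 0.002457+0.000j S between n0,n1
  V1: constraint V(n0)−V(n1) = 1.13
Assemble and solve the 3×3 MNA system:
  V(n1)=-1.130+0.000j  V(n2)=-0.2536+0.1712j
  i(V1)=-0.8590-0.5070j

-0.2536+0.1712j V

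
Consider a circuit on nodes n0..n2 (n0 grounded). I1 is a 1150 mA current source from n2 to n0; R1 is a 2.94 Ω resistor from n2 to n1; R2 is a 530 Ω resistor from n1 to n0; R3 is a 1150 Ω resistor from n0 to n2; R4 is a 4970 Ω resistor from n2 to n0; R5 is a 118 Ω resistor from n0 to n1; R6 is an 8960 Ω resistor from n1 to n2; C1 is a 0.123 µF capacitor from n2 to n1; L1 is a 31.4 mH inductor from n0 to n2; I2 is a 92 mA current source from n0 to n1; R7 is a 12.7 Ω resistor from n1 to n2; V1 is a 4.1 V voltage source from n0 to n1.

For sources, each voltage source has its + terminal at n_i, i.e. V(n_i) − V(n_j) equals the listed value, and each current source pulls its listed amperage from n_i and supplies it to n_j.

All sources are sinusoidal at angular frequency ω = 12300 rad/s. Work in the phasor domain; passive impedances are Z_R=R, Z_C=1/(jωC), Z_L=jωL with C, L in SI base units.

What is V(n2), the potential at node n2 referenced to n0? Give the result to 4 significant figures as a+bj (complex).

-6.827-0.03226j V

Element admittances at ω=12300 rad/s:
  I1: injects 1.15 A into n0 (from n2)
  Y(R1) = 0.3401+0.000j S between n2,n1
  Y(R2) = 0.001887+0.000j S between n1,n0
  Y(R3) = 0.0008696+0.000j S between n0,n2
  Y(R4) = 0.0002012+0.000j S between n2,n0
  Y(R5) = 0.008475+0.000j S between n0,n1
  Y(R6) = 0.0001116+0.000j S between n1,n2
  Y(C1) = 0.000+0.001513j S between n2,n1
  Y(L1) = 0.000-0.002589j S between n0,n2
  I2: injects 0.092 A into n1 (from n0)
  Y(R7) = 0.07874+0.000j S between n1,n2
  V1: constraint V(n0)−V(n1) = 4.1
Assemble and solve the 3×3 MNA system:
  V(n1)=-4.100+0.000j  V(n2)=-6.827-0.03226j
  i(V1)=1.008+0.01764j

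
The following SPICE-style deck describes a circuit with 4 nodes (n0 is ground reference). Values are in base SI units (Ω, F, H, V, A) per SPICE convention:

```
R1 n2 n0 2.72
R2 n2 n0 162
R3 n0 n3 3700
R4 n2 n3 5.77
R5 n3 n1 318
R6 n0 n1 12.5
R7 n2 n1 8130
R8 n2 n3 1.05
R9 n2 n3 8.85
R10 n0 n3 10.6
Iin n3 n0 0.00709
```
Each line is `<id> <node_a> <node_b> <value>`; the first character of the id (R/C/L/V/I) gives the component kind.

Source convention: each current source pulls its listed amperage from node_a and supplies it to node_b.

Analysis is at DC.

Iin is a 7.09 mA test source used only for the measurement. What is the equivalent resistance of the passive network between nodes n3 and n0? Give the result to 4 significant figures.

MNA unknowns: 3 node voltages V₁..V_3
R1: Y=0.3676 on G[2,0]
R2: Y=0.006173 on G[2,0]
R3: Y=0.0002703 on G[0,3]
R4: Y=0.1733 on G[2,3]
R5: Y=0.003145 on G[3,1]
R6: Y=0.08000 on G[0,1]
R7: Y=0.0001230 on G[2,1]
R8: Y=0.9524 on G[2,3]
R9: Y=0.1130 on G[2,3]
R10: Y=0.09434 on G[0,3]
Iin: z[3]−=0.00709, z[0]+=0.00709
solve → V1=-0.0007166, V2=-0.01415, V3=-0.01842

R_eq = 2.598 Ω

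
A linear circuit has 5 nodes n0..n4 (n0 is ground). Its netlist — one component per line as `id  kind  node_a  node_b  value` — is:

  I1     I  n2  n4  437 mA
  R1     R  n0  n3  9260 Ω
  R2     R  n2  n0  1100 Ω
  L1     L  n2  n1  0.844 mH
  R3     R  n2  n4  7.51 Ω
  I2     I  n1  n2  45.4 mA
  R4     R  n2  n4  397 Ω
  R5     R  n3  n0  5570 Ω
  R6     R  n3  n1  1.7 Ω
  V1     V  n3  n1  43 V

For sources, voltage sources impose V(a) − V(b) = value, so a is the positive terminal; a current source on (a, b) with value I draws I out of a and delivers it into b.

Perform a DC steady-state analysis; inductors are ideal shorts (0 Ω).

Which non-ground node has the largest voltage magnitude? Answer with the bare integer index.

MNA unknowns: 4 node voltages V₁..V_4 plus 2 source currents (L1, V1)
I1: z[2]−=0.437, z[4]+=0.437
R1: Y=0.0001080 on G[0,3]
R2: Y=0.0009091 on G[2,0]
L1: row V2−V1=0, i_L1 at 2,1
R3: Y=0.1332 on G[2,4]
I2: z[1]−=0.0454, z[2]+=0.0454
R4: Y=0.002519 on G[2,4]
R5: Y=0.0001795 on G[3,0]
R6: Y=0.5882 on G[3,1]
V1: row V3−V1=43, i_V1 at 3,1
solve → V1=-10.33, V2=-10.33, V3=32.67, V4=-7.111
aux → i_L1=0.05479, i_V1=-25.30

3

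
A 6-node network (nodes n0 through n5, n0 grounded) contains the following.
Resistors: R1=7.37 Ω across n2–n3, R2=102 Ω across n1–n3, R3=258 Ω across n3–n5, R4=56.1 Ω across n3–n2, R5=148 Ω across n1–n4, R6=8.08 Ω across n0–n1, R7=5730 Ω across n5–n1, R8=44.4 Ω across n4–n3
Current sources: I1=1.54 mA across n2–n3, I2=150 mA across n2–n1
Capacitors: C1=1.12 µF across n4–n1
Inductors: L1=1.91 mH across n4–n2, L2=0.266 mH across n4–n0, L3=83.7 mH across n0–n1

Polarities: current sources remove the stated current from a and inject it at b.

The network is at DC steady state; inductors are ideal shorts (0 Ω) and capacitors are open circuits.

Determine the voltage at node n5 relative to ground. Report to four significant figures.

MNA unknowns: 5 node voltages V₁..V_5 plus 3 source currents (L1, L2, L3)
R1: Y=0.1357 on G[2,3]
R2: Y=0.009804 on G[1,3]
R3: Y=0.003876 on G[3,5]
R4: Y=0.01783 on G[3,2]
I1: z[2]−=0.00154, z[3]+=0.00154
R5: Y=0.006757 on G[1,4]
C1: Y=0.000 on G[4,1]
L1: row V4−V2=0, i_L1 at 4,2
R6: Y=0.1238 on G[0,1]
R7: Y=0.0001745 on G[5,1]
R8: Y=0.02252 on G[4,3]
L2: row V4−V0=0, i_L2 at 4,0
L3: row V0−V1=0, i_L3 at 0,1
I2: z[2]−=0.15, z[1]+=0.15
solve → V1=0.000, V2=0.000, V3=0.008279, V4=0.000, V5=0.007923
aux → i_L1=0.1503, i_L2=-0.1501, i_L3=-0.1501

0.007923 V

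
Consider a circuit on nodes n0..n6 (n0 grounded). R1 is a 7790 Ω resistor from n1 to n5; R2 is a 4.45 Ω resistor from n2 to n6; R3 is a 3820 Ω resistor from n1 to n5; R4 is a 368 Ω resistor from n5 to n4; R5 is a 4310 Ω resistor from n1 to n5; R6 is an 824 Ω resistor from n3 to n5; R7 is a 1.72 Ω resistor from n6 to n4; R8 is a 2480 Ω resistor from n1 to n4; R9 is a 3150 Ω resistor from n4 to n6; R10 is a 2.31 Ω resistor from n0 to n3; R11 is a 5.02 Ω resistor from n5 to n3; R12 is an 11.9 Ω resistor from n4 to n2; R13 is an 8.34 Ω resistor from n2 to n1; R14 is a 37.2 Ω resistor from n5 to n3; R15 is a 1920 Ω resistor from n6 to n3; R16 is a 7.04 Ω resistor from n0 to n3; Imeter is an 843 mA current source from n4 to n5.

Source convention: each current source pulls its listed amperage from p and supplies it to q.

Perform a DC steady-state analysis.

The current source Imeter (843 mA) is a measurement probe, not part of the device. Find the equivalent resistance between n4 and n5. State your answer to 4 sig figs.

Element admittances at DC:
  Y(R1) = 0.0001284 S between n1,n5
  Y(R2) = 0.2247 S between n2,n6
  Y(R3) = 0.0002618 S between n1,n5
  Y(R4) = 0.002717 S between n5,n4
  Y(R5) = 0.0002320 S between n1,n5
  Y(R6) = 0.001214 S between n3,n5
  Y(R7) = 0.5814 S between n6,n4
  Y(R8) = 0.0004032 S between n1,n4
  Y(R9) = 0.0003175 S between n4,n6
  Y(R10) = 0.4329 S between n0,n3
  Y(R11) = 0.1992 S between n5,n3
  Y(R12) = 0.08403 S between n4,n2
  Y(R13) = 0.1199 S between n2,n1
  Y(R14) = 0.02688 S between n5,n3
  Y(R15) = 0.0005208 S between n6,n3
  Y(R16) = 0.1420 S between n0,n3
  Imeter: injects 0.843 A into n5 (from n4)
Assemble and solve the 6×6 MNA system:
  V(n1)=-216.5  V(n2)=-217.6  V(n3)=0.000  V(n4)=-218.3  V(n5)=0.4994  V(n6)=-217.9

R_eq = 259.5 Ω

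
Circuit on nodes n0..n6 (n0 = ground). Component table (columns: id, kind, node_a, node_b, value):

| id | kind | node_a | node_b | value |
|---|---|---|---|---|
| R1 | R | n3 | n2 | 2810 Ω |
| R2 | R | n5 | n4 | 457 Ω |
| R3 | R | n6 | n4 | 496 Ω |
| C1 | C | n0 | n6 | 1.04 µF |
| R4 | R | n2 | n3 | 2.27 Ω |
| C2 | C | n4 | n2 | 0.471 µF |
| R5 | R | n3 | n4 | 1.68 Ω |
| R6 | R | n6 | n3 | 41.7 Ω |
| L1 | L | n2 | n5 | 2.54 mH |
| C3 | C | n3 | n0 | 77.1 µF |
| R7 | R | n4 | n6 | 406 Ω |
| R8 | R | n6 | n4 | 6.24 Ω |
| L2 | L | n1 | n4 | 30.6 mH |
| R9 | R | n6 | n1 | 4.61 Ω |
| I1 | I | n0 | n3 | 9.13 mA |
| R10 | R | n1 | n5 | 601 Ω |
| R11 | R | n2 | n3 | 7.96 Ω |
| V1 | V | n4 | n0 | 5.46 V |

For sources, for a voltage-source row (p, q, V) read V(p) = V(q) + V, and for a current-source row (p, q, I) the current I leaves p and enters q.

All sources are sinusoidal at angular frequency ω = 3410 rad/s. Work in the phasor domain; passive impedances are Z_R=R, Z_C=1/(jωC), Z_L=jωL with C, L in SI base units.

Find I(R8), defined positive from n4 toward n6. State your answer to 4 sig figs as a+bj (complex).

Apply KCL at each of the 6 non-ground nodes and solve the resulting linear system.
Node n1: branches {L2, R9, R10} → V_1 = 5.372-0.3848j
Node n2: branches {R1, R4, C2, L1, R11} → V_2 = 4.635-1.955j
Node n3: branches {R1, R4, R5, R6, C3, I1, R11} → V_3 = 4.635-1.969j
Node n4: branches {R2, R3, C2, R5, R7, R8, L2, V1} → V_4 = 5.460+0.000j
Node n5: branches {R2, L1, R10} → V_5 = 4.576-1.927j
Node n6: branches {R3, C1, R6, R7, R8, R9} → V_6 = 5.361-0.3690j
Source currents: i(V1)=-0.5099-1.238j

0.01590+0.05914j A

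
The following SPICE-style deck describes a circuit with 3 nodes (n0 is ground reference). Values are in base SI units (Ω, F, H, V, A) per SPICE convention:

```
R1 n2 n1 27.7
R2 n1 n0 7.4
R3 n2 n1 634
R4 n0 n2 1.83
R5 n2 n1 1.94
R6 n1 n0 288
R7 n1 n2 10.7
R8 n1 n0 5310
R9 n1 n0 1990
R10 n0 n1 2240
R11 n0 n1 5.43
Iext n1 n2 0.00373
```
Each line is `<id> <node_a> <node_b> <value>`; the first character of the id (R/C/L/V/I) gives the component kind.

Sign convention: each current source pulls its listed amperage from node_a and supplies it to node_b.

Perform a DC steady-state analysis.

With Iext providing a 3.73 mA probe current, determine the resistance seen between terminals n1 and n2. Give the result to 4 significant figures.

R_eq = 1.177 Ω

Element admittances at DC:
  Y(R1) = 0.03610 S between n2,n1
  Y(R2) = 0.1351 S between n1,n0
  Y(R3) = 0.001577 S between n2,n1
  Y(R4) = 0.5464 S between n0,n2
  Y(R5) = 0.5155 S between n2,n1
  Y(R6) = 0.003472 S between n1,n0
  Y(R7) = 0.09346 S between n1,n2
  Y(R8) = 0.0001883 S between n1,n0
  Y(R9) = 0.0005025 S between n1,n0
  Y(R10) = 0.0004464 S between n0,n1
  Y(R11) = 0.1842 S between n0,n1
  Iext: injects 0.00373 A into n2 (from n1)
Assemble and solve the 2×2 MNA system:
  V(n1)=-0.002755  V(n2)=0.001633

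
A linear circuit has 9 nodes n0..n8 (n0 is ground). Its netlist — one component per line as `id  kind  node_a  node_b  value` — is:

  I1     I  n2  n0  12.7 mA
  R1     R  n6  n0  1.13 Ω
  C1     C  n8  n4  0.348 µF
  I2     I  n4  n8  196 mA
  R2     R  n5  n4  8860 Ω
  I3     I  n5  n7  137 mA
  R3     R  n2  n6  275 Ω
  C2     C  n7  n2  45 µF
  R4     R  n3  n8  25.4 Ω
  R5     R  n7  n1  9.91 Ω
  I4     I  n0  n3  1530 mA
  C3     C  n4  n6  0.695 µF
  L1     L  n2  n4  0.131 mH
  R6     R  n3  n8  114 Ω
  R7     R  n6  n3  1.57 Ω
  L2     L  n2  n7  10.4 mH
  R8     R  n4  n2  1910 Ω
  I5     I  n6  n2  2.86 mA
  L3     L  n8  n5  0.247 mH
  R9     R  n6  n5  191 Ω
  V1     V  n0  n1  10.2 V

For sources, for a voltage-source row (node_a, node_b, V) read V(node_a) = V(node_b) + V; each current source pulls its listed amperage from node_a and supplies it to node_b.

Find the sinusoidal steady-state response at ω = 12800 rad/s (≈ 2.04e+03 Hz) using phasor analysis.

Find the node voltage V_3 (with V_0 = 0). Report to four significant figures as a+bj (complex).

4.156-0.2745j V

Apply KCL at each of the 8 non-ground nodes and solve the resulting linear system.
Node n1: branches {R5, V1} → V_1 = -10.20+0.000j
Node n2: branches {I1, R3, C2, L1, L2, R8, I5} → V_2 = -9.870+1.860j
Node n3: branches {R4, I4, R6, R7} → V_3 = 4.156-0.2745j
Node n4: branches {C1, I2, R2, C3, L1, R8} → V_4 = -10.16+1.583j
Node n5: branches {R2, I3, L3, R9} → V_5 = 4.709-1.942j
Node n6: branches {R1, R3, C3, R7, I5, R9} → V_6 = 1.710-0.1854j
Node n7: branches {I3, C2, R5, L2} → V_7 = -10.16+1.626j
Node n8: branches {C1, I2, R4, R6, L3} → V_8 = 4.740-1.454j
Source currents: i(V1)=-0.004207-0.1641j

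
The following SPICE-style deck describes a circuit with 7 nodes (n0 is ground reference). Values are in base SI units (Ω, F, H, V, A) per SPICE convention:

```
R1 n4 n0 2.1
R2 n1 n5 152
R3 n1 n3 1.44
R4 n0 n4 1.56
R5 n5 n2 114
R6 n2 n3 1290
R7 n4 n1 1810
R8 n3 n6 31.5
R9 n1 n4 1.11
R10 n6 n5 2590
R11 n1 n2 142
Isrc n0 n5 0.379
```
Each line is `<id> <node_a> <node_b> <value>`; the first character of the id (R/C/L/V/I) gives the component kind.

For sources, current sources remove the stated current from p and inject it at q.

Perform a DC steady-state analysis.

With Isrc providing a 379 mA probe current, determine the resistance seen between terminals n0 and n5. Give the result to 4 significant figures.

R_eq = 92.15 Ω

Element admittances at DC:
  Y(R1) = 0.4762 S between n4,n0
  Y(R2) = 0.006579 S between n1,n5
  Y(R3) = 0.6944 S between n1,n3
  Y(R4) = 0.6410 S between n0,n4
  Y(R5) = 0.008772 S between n5,n2
  Y(R6) = 0.0007752 S between n2,n3
  Y(R7) = 0.0005525 S between n4,n1
  Y(R8) = 0.03175 S between n3,n6
  Y(R9) = 0.9009 S between n1,n4
  Y(R10) = 0.0003861 S between n6,n5
  Y(R11) = 0.007042 S between n1,n2
  Isrc: injects 0.379 A into n5 (from n0)
Assemble and solve the 6×6 MNA system:
  V(n1)=0.7597  V(n2)=18.83  V(n3)=0.7985  V(n4)=0.3392  V(n5)=34.92  V(n6)=1.209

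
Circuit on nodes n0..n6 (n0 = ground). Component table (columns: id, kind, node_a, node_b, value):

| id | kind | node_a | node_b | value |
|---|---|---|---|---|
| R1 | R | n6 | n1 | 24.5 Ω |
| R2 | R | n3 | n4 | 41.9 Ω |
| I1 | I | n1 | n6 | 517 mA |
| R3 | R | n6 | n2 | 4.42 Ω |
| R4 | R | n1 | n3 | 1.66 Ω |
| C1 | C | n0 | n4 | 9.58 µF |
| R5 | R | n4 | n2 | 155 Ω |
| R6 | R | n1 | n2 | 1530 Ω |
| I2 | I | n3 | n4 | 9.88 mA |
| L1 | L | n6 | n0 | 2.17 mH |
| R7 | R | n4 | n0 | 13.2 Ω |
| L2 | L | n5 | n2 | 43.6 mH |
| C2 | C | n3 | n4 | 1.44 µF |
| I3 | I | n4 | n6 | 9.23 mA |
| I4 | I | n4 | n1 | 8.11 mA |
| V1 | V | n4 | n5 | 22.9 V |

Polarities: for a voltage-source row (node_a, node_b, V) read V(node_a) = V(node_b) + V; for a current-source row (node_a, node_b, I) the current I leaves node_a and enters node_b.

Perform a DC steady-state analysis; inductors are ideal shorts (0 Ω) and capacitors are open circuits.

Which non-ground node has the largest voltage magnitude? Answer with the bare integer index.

4

Apply KCL at each of the 6 non-ground nodes and solve the resulting linear system.
Node n1: branches {R1, I1, R4, R6, I4} → V_1 = -2.506
Node n2: branches {R3, R5, R6, L2} → V_2 = -7.148
Node n3: branches {R2, R4, I2, C2} → V_3 = -1.826
Node n4: branches {R2, C1, R5, I2, R7, C2, I3, I4, V1} → V_4 = 15.75
Node n5: branches {L2, V1} → V_5 = -7.148
Node n6: branches {R1, I1, R3, L1, I3} → V_6 = 0.000
Source currents: i(L1)=-1.193, i(L2)=-1.768, i(V1)=-1.768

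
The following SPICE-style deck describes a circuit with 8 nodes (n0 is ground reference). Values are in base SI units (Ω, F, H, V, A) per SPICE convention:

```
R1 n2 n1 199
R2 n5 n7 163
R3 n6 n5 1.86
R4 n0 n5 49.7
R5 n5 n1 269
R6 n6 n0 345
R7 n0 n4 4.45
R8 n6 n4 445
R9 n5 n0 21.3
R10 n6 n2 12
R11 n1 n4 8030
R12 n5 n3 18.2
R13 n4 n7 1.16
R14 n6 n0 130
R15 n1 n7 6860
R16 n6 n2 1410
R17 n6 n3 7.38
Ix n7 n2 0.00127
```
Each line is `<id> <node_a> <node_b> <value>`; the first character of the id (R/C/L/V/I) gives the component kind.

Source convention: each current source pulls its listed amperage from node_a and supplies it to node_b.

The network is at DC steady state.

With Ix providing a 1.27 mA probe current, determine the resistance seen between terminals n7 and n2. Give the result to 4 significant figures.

R_eq = 28.69 Ω

Element admittances at DC:
  Y(R1) = 0.005025 S between n2,n1
  Y(R2) = 0.006135 S between n5,n7
  Y(R3) = 0.5376 S between n6,n5
  Y(R4) = 0.02012 S between n0,n5
  Y(R5) = 0.003717 S between n5,n1
  Y(R6) = 0.002899 S between n6,n0
  Y(R7) = 0.2247 S between n0,n4
  Y(R8) = 0.002247 S between n6,n4
  Y(R9) = 0.04695 S between n5,n0
  Y(R10) = 0.08333 S between n6,n2
  Y(R11) = 0.0001245 S between n1,n4
  Y(R12) = 0.05495 S between n5,n3
  Y(R13) = 0.8621 S between n4,n7
  Y(R14) = 0.007692 S between n6,n0
  Y(R15) = 0.0001458 S between n1,n7
  Y(R16) = 0.0007092 S between n6,n2
  Y(R17) = 0.1355 S between n6,n3
  Ix: injects 0.00127 A into n2 (from n7)
Assemble and solve the 7×7 MNA system:
  V(n1)=0.02241  V(n2)=0.03025  V(n3)=0.01510  V(n4)=-0.004866  V(n5)=0.01384  V(n6)=0.01561  V(n7)=-0.006192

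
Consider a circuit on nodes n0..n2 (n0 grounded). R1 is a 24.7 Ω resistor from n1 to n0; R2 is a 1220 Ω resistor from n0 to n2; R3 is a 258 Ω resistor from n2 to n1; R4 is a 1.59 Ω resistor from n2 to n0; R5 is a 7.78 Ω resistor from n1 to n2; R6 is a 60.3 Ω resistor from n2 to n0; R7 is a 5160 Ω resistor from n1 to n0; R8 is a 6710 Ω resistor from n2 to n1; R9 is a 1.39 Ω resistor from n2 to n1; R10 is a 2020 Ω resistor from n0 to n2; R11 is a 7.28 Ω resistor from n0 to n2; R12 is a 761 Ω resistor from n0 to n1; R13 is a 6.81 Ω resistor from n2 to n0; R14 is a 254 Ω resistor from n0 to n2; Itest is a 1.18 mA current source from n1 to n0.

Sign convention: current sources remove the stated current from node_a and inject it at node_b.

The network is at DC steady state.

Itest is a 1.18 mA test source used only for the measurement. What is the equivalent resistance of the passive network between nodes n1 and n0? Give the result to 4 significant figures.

R_eq = 2.050 Ω

MNA unknowns: 2 node voltages V₁..V_2
R1: Y=0.04049 on G[1,0]
R2: Y=0.0008197 on G[0,2]
R3: Y=0.003876 on G[2,1]
R4: Y=0.6289 on G[2,0]
R5: Y=0.1285 on G[1,2]
R6: Y=0.01658 on G[2,0]
R7: Y=0.0001938 on G[1,0]
R8: Y=0.0001490 on G[2,1]
R9: Y=0.7194 on G[2,1]
R10: Y=0.0004950 on G[0,2]
R11: Y=0.1374 on G[0,2]
R12: Y=0.001314 on G[0,1]
R13: Y=0.1468 on G[2,0]
R14: Y=0.003937 on G[0,2]
Itest: z[1]−=0.00118, z[0]+=0.00118
solve → V1=-0.002419, V2=-0.001153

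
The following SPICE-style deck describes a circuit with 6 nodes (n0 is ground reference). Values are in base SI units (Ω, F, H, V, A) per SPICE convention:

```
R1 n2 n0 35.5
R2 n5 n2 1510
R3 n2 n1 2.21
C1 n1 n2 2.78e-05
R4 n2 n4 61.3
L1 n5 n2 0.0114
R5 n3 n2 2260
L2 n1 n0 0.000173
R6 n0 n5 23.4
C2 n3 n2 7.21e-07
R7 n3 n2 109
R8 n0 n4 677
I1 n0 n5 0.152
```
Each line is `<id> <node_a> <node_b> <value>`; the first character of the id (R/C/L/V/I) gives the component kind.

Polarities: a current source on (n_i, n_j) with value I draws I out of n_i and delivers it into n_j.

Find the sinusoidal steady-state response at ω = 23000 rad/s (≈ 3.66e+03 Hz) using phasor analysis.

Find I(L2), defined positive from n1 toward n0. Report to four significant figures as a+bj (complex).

Element admittances at ω=23000 rad/s:
  Y(R1) = 0.02817+0.000j S between n2,n0
  Y(R2) = 0.0006623+0.000j S between n5,n2
  Y(R3) = 0.4525+0.000j S between n2,n1
  Y(C1) = 0.000+0.6394j S between n1,n2
  Y(R4) = 0.01631+0.000j S between n2,n4
  Y(L1) = 0.000-0.003814j S between n5,n2
  Y(R5) = 0.0004425+0.000j S between n3,n2
  Y(L2) = 0.000-0.2513j S between n1,n0
  Y(R6) = 0.04274+0.000j S between n0,n5
  Y(C2) = 0.000+0.01658j S between n3,n2
  Y(R7) = 0.009174+0.000j S between n3,n2
  Y(R8) = 0.001477+0.000j S between n0,n4
  I1: injects 0.152 A into n5 (from n0)
Assemble and solve the 5×5 MNA system:
  V(n1)=0.05103+0.009060j  V(n2)=0.03934-0.002770j  V(n3)=0.03934-0.002770j  V(n4)=0.03608-0.002540j  V(n5)=3.476+0.3020j

0.002277-0.01282j A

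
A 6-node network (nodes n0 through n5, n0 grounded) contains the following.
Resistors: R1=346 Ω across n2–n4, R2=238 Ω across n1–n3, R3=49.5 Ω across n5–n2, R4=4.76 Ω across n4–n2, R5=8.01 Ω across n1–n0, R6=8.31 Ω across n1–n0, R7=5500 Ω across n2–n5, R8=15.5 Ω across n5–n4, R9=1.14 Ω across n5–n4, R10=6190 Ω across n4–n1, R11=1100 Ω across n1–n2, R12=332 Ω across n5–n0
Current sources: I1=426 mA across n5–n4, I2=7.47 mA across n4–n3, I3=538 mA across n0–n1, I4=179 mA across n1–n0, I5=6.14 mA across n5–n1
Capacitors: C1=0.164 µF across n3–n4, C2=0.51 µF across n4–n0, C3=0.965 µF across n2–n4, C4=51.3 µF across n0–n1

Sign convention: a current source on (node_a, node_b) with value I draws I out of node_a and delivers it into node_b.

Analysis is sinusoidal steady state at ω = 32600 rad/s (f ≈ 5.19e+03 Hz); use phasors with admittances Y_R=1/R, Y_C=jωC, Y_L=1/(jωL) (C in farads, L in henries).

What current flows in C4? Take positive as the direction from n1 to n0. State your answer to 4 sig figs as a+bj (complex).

0.3592+0.05120j A

MNA unknowns: 5 node voltages V₁..V_5
R1: Y=0.002890+0.000j on G[2,4]
R2: Y=0.004202+0.000j on G[1,3]
R3: Y=0.02020+0.000j on G[5,2]
R4: Y=0.2101+0.000j on G[4,2]
R5: Y=0.1248+0.000j on G[1,0]
I1: z[5]−=0.426, z[4]+=0.426
R6: Y=0.1203+0.000j on G[1,0]
C1: Y=0.000+0.005346j on G[3,4]
R7: Y=0.0001818+0.000j on G[2,5]
R8: Y=0.06452+0.000j on G[5,4]
R9: Y=0.8772+0.000j on G[5,4]
R10: Y=0.0001616+0.000j on G[4,1]
R11: Y=0.0009091+0.000j on G[1,2]
C2: Y=0.000+0.01663j on G[4,0]
I2: z[4]−=0.00747, z[3]+=0.00747
R12: Y=0.003012+0.000j on G[5,0]
C3: Y=0.000+0.03146j on G[2,4]
C4: Y=0.000+1.672j on G[0,1]
I3: z[0]−=0.538, z[1]+=0.538
I4: z[1]−=0.179, z[0]+=0.179
I5: z[5]−=0.00614, z[1]+=0.00614
solve → V1=0.03062-0.2148j, V2=-0.02056+0.3872j, V3=0.4106-0.7142j, V4=0.01805+0.3844j, V5=-0.4306+0.3833j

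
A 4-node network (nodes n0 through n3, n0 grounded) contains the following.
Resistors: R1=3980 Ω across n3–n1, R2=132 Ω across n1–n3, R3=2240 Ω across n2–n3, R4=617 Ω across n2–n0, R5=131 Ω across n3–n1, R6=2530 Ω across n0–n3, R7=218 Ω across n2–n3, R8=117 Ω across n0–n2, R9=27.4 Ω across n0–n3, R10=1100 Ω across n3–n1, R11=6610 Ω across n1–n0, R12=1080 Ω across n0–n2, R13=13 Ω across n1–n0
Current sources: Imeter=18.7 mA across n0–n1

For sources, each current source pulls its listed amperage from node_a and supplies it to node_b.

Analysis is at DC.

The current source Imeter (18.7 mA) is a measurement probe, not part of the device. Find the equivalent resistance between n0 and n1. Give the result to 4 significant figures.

R_eq = 11.27 Ω

MNA unknowns: 3 node voltages V₁..V_3
R1: Y=0.0002513 on G[3,1]
R2: Y=0.007576 on G[1,3]
R3: Y=0.0004464 on G[2,3]
R4: Y=0.001621 on G[2,0]
R5: Y=0.007634 on G[3,1]
R6: Y=0.0003953 on G[0,3]
R7: Y=0.004587 on G[2,3]
R8: Y=0.008547 on G[0,2]
R9: Y=0.03650 on G[0,3]
R10: Y=0.0009091 on G[3,1]
R11: Y=0.0001513 on G[1,0]
R12: Y=0.0009259 on G[0,2]
R13: Y=0.07692 on G[1,0]
Imeter: z[0]−=0.0187, z[1]+=0.0187
solve → V1=0.2108, V2=0.01899, V3=0.06083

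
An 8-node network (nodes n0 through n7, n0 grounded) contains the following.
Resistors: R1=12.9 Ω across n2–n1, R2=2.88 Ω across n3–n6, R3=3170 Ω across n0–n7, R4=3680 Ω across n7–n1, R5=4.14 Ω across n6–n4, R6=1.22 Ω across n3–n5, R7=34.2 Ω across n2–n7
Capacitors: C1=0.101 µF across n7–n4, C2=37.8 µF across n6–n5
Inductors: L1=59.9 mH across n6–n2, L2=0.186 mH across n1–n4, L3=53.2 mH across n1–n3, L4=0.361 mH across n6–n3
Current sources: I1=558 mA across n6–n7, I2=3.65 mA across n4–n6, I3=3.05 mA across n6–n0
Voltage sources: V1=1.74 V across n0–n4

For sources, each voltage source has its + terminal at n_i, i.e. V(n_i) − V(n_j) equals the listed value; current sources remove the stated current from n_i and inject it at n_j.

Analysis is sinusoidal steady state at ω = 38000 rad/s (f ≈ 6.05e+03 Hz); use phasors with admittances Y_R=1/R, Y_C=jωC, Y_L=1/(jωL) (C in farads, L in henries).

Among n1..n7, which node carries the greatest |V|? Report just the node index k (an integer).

MNA unknowns: 7 node voltages V₁..V_7 plus 1 source current (V1)
R1: Y=0.07752+0.000j on G[2,1]
R2: Y=0.3472+0.000j on G[3,6]
C1: Y=0.000+0.003838j on G[7,4]
R3: Y=0.0003155+0.000j on G[0,7]
R4: Y=0.0002717+0.000j on G[7,1]
L1: Y=0.000-0.0004393j on G[6,2]
L2: Y=0.000-0.1415j on G[1,4]
I1: z[6]−=0.558, z[7]+=0.558
I2: z[4]−=0.00365, z[6]+=0.00365
I3: z[6]−=0.00305, z[0]+=0.00305
L3: Y=0.000-0.0004947j on G[1,3]
C2: Y=0.000+1.436j on G[6,5]
R5: Y=0.2415+0.000j on G[6,4]
R6: Y=0.8197+0.000j on G[3,5]
L4: Y=0.000-0.07290j on G[6,3]
R7: Y=0.02924+0.000j on G[2,7]
V1: row V0−V4=1.74, i_V1 at 0,4
solve → V1=-1.075+3.848j, V2=5.883+2.630j, V3=-4.033-0.02603j, V4=-1.740+0.000j, V5=-4.035-0.02519j, V6=-4.035-0.02410j, V7=24.37-0.7462j
aux → i_V1=0.01074-0.0002354j

7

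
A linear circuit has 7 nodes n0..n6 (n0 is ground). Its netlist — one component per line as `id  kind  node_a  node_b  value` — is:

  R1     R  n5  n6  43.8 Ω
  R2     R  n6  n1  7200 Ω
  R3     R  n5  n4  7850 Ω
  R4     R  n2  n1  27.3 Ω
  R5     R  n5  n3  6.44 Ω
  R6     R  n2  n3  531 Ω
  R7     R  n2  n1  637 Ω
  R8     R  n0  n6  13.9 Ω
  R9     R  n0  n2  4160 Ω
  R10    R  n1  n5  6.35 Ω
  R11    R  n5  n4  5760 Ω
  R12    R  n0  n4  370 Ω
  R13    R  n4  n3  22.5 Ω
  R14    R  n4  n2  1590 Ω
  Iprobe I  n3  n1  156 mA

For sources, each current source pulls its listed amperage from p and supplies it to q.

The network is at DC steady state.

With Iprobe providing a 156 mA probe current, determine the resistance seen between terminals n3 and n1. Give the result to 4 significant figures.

MNA unknowns: 6 node voltages V₁..V_6
R1: Y=0.02283 on G[5,6]
R2: Y=0.0001389 on G[6,1]
R3: Y=0.0001274 on G[5,4]
R4: Y=0.03663 on G[2,1]
R5: Y=0.1553 on G[5,3]
R6: Y=0.001883 on G[2,3]
R7: Y=0.001570 on G[2,1]
R8: Y=0.07194 on G[0,6]
R9: Y=0.0002404 on G[0,2]
R10: Y=0.1575 on G[1,5]
R11: Y=0.0001736 on G[5,4]
R12: Y=0.002703 on G[0,4]
R13: Y=0.04444 on G[4,3]
R14: Y=0.0006289 on G[4,2]
Iprobe: z[3]−=0.156, z[1]+=0.156
solve → V1=1.062, V2=0.9394, V3=-0.8582, V4=-0.7804, V5=0.1024, V6=0.02618

R_eq = 12.31 Ω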